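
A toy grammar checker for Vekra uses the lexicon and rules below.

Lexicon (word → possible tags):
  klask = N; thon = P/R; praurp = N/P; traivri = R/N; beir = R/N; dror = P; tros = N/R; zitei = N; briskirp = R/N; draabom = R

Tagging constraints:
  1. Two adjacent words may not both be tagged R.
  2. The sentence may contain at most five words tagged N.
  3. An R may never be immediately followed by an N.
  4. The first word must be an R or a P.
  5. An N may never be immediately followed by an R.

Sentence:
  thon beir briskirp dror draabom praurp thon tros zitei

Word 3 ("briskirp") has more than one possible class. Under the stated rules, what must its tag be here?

Candidates per position — 1:thon {P,R}; 2:beir {R,N}; 3:briskirp {R,N}; 4:dror {P}; 5:draabom {R}; 6:praurp {N,P}; 7:thon {P,R}; 8:tros {N,R}; 9:zitei {N}.
At position 6, choosing N makes rule 3 impossible to satisfy; hence P.
At position 7, choosing R makes rule 3 impossible to satisfy; hence P.
At position 8, choosing R makes rule 3 impossible to satisfy; hence N.
Position 3: the remaining choice is settled jointly with positions 1, 2 — only N at position 3 is part of a tagging that satisfies every rule.
So the tagging must be: P N N P R P P N N.
Check: rule 1 ok; rule 2 ok; rule 3 ok; rule 4 ok; rule 5 ok.

N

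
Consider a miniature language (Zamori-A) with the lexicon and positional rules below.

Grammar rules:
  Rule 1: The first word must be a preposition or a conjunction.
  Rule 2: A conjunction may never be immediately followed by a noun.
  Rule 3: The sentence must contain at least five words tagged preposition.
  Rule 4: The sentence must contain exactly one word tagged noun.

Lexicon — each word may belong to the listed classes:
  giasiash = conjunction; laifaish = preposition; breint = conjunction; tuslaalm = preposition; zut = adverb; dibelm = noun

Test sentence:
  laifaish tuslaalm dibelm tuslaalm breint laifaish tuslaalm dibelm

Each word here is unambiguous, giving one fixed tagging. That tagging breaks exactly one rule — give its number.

4

Fixed tagging: preposition preposition noun preposition conjunction preposition preposition noun.
Applying the rules: R1 ok, R2 ok, R3 ok, R4 fails.
Only rule 4 fails.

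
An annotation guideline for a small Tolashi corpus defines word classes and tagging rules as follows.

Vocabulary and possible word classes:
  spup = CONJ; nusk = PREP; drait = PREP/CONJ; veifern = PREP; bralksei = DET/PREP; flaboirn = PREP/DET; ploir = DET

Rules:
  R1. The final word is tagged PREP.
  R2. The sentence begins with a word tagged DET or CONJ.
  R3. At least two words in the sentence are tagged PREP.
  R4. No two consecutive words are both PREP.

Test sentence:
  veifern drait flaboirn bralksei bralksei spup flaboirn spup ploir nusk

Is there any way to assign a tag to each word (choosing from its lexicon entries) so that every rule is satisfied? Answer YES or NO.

NO

Candidates per position — 1:veifern {PREP}; 2:drait {PREP,CONJ}; 3:flaboirn {PREP,DET}; 4:bralksei {DET,PREP}; 5:bralksei {DET,PREP}; 6:spup {CONJ}; 7:flaboirn {PREP,DET}; 8:spup {CONJ}; 9:ploir {DET}; 10:nusk {PREP}.
Rule 2 cannot be satisfied by any choice of tags from the lexicon.
So there is no consistent tagging.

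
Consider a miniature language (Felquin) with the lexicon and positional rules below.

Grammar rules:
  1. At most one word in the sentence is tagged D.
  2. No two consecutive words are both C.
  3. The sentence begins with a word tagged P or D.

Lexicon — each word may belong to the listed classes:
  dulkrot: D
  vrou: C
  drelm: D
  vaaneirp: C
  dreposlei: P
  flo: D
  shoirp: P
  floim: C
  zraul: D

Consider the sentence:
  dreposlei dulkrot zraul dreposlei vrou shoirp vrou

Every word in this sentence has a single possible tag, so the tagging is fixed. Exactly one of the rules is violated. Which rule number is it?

1

Fixed tagging: P D D P C P C.
Applying the rules: R1 violated, R2 holds, R3 holds.
Only rule 1 fails.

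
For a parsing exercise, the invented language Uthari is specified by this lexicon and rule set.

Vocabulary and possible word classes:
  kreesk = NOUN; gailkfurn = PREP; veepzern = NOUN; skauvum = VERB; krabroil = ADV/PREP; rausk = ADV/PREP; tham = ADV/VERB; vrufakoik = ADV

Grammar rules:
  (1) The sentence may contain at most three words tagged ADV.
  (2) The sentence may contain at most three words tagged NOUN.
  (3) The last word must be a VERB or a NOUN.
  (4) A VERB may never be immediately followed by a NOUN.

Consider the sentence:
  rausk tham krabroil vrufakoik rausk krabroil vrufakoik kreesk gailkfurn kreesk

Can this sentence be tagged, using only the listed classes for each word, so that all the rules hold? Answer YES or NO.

Candidates per position — 1:rausk {ADV,PREP}; 2:tham {ADV,VERB}; 3:krabroil {ADV,PREP}; 4:vrufakoik {ADV}; 5:rausk {ADV,PREP}; 6:krabroil {ADV,PREP}; 7:vrufakoik {ADV}; 8:kreesk {NOUN}; 9:gailkfurn {PREP}; 10:kreesk {NOUN}.
One satisfying assignment: PREP VERB PREP ADV ADV PREP ADV NOUN PREP NOUN.
Checking: rule 1 ok; rule 2 ok; rule 3 ok; rule 4 ok.

YES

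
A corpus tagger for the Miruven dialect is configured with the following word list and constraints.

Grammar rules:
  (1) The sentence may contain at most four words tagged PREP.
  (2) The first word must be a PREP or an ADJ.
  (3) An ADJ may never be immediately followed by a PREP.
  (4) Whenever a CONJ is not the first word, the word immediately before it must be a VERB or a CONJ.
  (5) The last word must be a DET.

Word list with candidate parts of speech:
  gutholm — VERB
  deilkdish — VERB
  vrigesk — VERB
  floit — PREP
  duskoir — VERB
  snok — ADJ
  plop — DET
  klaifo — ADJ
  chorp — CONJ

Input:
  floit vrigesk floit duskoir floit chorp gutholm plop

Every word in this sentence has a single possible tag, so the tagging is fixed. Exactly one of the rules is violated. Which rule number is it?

4

Fixed tagging: PREP VERB PREP VERB PREP CONJ VERB DET.
Rule check: R1 ✓, R2 ✓, R3 ✓, R4 ✗, R5 ✓.
Only rule 4 fails.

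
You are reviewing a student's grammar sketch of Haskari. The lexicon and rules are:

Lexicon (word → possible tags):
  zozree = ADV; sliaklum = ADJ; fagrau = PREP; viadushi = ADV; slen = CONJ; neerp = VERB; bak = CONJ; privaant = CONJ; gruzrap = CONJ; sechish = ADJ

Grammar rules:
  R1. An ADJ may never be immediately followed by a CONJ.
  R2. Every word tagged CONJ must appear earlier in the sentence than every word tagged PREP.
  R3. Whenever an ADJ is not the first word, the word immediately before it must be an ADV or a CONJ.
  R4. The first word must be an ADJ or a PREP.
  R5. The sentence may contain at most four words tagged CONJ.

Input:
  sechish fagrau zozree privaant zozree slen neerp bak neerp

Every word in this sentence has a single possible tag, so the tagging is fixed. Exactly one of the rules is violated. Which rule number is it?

Fixed tagging: ADJ PREP ADV CONJ ADV CONJ VERB CONJ VERB.
Rule check: R1 holds, R2 violated, R3 holds, R4 holds, R5 holds.
Only rule 2 fails.

2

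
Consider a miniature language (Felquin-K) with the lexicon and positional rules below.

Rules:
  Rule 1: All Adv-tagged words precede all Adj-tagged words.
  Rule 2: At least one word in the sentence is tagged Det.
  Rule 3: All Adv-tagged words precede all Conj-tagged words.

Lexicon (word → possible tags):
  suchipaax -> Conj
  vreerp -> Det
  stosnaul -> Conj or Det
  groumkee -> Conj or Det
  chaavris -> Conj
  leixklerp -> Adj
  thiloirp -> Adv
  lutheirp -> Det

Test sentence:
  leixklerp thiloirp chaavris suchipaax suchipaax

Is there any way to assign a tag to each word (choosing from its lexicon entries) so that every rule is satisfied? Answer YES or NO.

Candidates per position — 1:leixklerp {Adj}; 2:thiloirp {Adv}; 3:chaavris {Conj}; 4:suchipaax {Conj}; 5:suchipaax {Conj}.
Rule 1 cannot be satisfied by any choice of tags from the lexicon.
So there is no consistent tagging.

NO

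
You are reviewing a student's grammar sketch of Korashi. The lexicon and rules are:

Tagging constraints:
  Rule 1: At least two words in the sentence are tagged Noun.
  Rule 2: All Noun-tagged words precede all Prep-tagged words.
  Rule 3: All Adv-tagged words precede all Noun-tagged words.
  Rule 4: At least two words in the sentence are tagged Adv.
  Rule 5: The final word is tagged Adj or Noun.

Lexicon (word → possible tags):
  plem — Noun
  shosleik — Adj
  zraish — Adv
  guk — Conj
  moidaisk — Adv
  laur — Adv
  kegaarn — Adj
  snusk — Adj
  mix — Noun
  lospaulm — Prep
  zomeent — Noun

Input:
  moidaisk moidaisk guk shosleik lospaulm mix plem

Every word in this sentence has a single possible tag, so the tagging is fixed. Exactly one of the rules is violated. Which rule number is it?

Fixed tagging: Adv Adv Conj Adj Prep Noun Noun.
Rule check: R1 ok, R2 fails, R3 ok, R4 ok, R5 ok.
Only rule 2 fails.

2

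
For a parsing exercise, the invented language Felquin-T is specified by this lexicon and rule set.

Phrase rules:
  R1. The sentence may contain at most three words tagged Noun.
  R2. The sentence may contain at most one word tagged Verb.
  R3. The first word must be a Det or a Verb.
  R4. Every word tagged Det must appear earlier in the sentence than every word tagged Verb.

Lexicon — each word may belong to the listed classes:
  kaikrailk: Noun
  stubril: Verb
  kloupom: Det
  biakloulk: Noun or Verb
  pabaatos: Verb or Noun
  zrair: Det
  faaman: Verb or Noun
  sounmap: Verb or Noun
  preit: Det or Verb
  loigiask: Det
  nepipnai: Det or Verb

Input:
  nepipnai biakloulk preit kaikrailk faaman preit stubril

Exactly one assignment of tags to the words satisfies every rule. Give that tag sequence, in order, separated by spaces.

Candidates per position — 1:nepipnai {Det,Verb}; 2:biakloulk {Noun,Verb}; 3:preit {Det,Verb}; 4:kaikrailk {Noun}; 5:faaman {Verb,Noun}; 6:preit {Det,Verb}; 7:stubril {Verb}.
Word 1 cannot be Verb — rule 2 would then fail for every completion. It is Det.
Word 2 cannot be Verb — rule 2 would then fail for every completion. It is Noun.
Word 3 cannot be Verb — rule 2 would then fail for every completion. It is Det.
Word 5 cannot be Verb — rule 2 would then fail for every completion. It is Noun.
Word 6 cannot be Verb — rule 2 would then fail for every completion. It is Det.
The only consistent sequence is: Det Noun Det Noun Noun Det Verb.
Checking: rule 1 holds; rule 2 holds; rule 3 holds; rule 4 holds.

Det Noun Det Noun Noun Det Verb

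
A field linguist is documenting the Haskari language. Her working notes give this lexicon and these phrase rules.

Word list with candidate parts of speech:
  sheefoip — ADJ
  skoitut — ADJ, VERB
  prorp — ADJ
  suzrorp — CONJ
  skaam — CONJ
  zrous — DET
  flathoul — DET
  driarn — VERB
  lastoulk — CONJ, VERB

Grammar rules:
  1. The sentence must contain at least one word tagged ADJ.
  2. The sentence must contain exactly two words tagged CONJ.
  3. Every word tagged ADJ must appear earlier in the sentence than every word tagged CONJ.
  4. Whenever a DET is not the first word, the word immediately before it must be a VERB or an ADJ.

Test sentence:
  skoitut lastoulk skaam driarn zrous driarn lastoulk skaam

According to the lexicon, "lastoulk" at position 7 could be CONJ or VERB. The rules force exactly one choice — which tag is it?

VERB

Candidates per position — 1:skoitut {ADJ,VERB}; 2:lastoulk {CONJ,VERB}; 3:skaam {CONJ}; 4:driarn {VERB}; 5:zrous {DET}; 6:driarn {VERB}; 7:lastoulk {CONJ,VERB}; 8:skaam {CONJ}.
Word 1 cannot be VERB — rule 1 would then fail for every completion. It is ADJ.
Word 2 cannot be CONJ — rule 2 would then fail for every completion. It is VERB.
Word 7 cannot be CONJ — rule 2 would then fail for every completion. It is VERB.
So the tagging must be: ADJ VERB CONJ VERB DET VERB VERB CONJ.
Check: rule 1 holds; rule 2 holds; rule 3 holds; rule 4 holds.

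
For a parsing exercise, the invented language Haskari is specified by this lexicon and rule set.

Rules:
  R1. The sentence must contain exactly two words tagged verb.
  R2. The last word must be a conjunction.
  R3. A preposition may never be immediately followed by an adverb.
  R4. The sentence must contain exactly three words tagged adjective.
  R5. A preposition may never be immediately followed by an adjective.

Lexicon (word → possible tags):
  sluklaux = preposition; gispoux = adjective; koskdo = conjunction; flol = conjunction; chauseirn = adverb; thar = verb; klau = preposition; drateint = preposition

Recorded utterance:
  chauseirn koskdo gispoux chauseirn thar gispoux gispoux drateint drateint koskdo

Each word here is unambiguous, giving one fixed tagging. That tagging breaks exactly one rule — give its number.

1

Fixed tagging: adverb conjunction adjective adverb verb adjective adjective preposition preposition conjunction.
Checking each rule: R1 fail, R2 pass, R3 pass, R4 pass, R5 pass.
Only rule 1 fails.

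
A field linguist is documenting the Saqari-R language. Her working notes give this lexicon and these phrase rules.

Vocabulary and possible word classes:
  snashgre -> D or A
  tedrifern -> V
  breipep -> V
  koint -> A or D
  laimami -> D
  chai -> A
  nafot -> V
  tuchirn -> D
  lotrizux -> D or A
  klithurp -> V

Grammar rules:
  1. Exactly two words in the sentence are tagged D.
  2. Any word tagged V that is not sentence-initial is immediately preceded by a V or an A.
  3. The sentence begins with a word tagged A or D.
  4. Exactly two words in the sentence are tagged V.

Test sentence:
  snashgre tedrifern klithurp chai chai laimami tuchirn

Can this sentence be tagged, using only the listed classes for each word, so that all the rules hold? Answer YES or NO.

YES

Candidates per position — 1:snashgre {D,A}; 2:tedrifern {V}; 3:klithurp {V}; 4:chai {A}; 5:chai {A}; 6:laimami {D}; 7:tuchirn {D}.
One satisfying assignment: A V V A A D D.
Check: rule 1 ok; rule 2 ok; rule 3 ok; rule 4 ok.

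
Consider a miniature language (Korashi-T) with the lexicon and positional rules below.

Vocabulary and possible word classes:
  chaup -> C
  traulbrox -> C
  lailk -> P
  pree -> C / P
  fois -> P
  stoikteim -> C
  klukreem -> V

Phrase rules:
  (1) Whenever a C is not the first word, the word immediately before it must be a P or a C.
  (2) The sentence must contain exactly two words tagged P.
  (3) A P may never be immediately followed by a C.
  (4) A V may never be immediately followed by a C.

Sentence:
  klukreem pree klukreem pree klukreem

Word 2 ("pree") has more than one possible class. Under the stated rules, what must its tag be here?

Candidates per position — 1:klukreem {V}; 2:pree {C,P}; 3:klukreem {V}; 4:pree {C,P}; 5:klukreem {V}.
Position 2: C is ruled out by rule 1; that leaves P.
Position 4: C is ruled out by rule 1; that leaves P.
The only consistent sequence is: V P V P V.
Checking: rule 1 holds; rule 2 holds; rule 3 holds; rule 4 holds.

P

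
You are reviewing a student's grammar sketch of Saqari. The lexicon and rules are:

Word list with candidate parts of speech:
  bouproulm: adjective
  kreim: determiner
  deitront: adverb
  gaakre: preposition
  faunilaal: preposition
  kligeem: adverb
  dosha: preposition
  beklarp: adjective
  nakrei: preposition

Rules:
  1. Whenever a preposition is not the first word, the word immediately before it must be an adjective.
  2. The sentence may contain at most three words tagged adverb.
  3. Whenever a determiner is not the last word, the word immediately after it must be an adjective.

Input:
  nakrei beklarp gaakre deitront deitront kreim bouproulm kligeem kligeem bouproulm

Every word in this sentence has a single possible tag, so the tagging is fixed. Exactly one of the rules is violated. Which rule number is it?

Fixed tagging: preposition adjective preposition adverb adverb determiner adjective adverb adverb adjective.
Rule check: R1 pass, R2 fail, R3 pass.
Only rule 2 fails.

2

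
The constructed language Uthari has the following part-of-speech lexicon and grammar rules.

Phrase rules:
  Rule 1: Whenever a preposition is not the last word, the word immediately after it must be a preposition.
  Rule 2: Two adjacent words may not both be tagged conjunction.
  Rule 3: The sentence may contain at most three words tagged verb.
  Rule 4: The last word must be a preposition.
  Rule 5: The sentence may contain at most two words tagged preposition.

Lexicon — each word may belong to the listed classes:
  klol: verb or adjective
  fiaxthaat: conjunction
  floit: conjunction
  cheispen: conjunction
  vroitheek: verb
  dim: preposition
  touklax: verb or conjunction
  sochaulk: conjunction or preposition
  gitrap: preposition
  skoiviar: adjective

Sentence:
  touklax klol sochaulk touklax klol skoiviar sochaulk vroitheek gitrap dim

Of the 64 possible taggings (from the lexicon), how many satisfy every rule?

4

Candidates per position — 1:touklax {verb,conjunction}; 2:klol {verb,adjective}; 3:sochaulk {conjunction,preposition}; 4:touklax {verb,conjunction}; 5:klol {verb,adjective}; 6:skoiviar {adjective}; 7:sochaulk {conjunction,preposition}; 8:vroitheek {verb}; 9:gitrap {preposition}; 10:dim {preposition}.
There are 64 candidate sequences in total.
The sequences that satisfy every rule: verb adjective conjunction verb adjective adjective conjunction verb preposition preposition; conjunction verb conjunction verb adjective adjective conjunction verb preposition preposition; conjunction adjective conjunction verb verb adjective conjunction verb preposition preposition; conjunction adjective conjunction verb adjective adjective conjunction verb preposition preposition.
Count = 4.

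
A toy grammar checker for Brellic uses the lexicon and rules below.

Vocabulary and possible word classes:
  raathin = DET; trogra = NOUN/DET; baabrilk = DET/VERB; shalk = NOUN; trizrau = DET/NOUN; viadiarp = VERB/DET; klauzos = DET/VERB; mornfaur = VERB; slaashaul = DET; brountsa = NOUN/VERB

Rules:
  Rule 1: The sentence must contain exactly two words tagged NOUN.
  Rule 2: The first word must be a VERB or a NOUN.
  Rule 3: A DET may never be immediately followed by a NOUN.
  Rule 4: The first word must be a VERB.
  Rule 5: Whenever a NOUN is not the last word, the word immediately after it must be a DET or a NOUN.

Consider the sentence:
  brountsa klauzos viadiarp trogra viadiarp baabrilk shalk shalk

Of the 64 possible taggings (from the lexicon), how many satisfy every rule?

Candidates per position — 1:brountsa {NOUN,VERB}; 2:klauzos {DET,VERB}; 3:viadiarp {VERB,DET}; 4:trogra {NOUN,DET}; 5:viadiarp {VERB,DET}; 6:baabrilk {DET,VERB}; 7:shalk {NOUN}; 8:shalk {NOUN}.
There are 64 candidate sequences in total.
Checking each against the rules leaves 8 sequences.
Count = 8.

8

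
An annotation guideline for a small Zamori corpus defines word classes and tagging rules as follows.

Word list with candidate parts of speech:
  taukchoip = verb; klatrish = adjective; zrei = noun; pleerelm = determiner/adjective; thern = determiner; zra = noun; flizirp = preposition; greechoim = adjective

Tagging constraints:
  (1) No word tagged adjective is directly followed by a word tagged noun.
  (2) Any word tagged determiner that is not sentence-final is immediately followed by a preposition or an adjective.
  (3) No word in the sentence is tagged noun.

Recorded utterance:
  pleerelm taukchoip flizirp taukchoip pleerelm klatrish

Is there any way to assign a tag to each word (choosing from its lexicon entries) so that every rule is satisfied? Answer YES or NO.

Candidates per position — 1:pleerelm {determiner,adjective}; 2:taukchoip {verb}; 3:flizirp {preposition}; 4:taukchoip {verb}; 5:pleerelm {determiner,adjective}; 6:klatrish {adjective}.
One satisfying assignment: adjective verb preposition verb adjective adjective.
Checking: rule 1 holds; rule 2 holds; rule 3 holds.

YES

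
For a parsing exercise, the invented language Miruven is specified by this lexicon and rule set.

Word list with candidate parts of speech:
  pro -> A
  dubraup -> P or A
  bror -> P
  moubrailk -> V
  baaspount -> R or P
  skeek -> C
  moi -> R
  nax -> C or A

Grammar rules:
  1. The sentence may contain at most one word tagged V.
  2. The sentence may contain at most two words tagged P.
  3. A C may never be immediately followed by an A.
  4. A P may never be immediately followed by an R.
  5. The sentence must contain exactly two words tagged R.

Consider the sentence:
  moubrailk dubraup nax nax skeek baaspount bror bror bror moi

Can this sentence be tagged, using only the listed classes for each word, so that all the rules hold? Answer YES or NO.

NO

Candidates per position — 1:moubrailk {V}; 2:dubraup {P,A}; 3:nax {C,A}; 4:nax {C,A}; 5:skeek {C}; 6:baaspount {R,P}; 7:bror {P}; 8:bror {P}; 9:bror {P}; 10:moi {R}.
Rule 2 cannot be satisfied by any choice of tags from the lexicon.
So there is no consistent tagging.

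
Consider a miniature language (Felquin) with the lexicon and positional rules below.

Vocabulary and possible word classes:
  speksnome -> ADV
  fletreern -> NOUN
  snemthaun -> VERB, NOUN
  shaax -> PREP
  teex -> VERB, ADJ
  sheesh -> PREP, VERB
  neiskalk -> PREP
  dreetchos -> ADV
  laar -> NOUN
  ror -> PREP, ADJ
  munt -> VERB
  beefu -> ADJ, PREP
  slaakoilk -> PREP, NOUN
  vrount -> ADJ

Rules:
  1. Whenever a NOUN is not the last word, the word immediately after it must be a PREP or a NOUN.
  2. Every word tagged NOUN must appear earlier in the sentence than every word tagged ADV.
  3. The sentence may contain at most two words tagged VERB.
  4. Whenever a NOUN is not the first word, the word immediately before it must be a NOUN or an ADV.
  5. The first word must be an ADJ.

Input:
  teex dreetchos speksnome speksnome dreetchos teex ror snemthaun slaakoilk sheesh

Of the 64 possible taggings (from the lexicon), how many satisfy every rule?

6

Candidates per position — 1:teex {VERB,ADJ}; 2:dreetchos {ADV}; 3:speksnome {ADV}; 4:speksnome {ADV}; 5:dreetchos {ADV}; 6:teex {VERB,ADJ}; 7:ror {PREP,ADJ}; 8:snemthaun {VERB,NOUN}; 9:slaakoilk {PREP,NOUN}; 10:sheesh {PREP,VERB}.
There are 64 candidate sequences in total.
Checking each against the rules leaves 6 sequences.
Count = 6.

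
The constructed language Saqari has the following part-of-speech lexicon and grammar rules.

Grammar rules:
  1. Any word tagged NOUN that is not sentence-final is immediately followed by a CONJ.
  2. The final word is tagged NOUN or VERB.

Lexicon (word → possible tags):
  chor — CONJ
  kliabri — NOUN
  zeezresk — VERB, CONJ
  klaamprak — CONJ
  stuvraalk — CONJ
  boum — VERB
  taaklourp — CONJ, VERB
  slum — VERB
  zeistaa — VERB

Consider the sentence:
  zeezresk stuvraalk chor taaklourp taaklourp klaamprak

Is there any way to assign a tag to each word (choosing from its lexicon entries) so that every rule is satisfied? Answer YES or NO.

Candidates per position — 1:zeezresk {VERB,CONJ}; 2:stuvraalk {CONJ}; 3:chor {CONJ}; 4:taaklourp {CONJ,VERB}; 5:taaklourp {CONJ,VERB}; 6:klaamprak {CONJ}.
Rule 2 cannot be satisfied by any choice of tags from the lexicon.
So there is no consistent tagging.

NO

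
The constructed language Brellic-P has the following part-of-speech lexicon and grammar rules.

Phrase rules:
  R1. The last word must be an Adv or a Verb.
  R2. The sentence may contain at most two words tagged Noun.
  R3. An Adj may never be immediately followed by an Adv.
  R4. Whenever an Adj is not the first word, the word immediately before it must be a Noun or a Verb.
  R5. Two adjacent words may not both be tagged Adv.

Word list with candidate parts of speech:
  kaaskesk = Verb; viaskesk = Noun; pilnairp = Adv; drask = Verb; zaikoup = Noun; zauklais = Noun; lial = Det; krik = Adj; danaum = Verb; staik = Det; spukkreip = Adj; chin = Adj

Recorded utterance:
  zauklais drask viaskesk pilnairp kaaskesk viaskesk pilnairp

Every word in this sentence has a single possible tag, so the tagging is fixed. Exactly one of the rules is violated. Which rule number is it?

Fixed tagging: Noun Verb Noun Adv Verb Noun Adv.
Rule check: R1 ✓, R2 ✗, R3 ✓, R4 ✓, R5 ✓.
Only rule 2 fails.

2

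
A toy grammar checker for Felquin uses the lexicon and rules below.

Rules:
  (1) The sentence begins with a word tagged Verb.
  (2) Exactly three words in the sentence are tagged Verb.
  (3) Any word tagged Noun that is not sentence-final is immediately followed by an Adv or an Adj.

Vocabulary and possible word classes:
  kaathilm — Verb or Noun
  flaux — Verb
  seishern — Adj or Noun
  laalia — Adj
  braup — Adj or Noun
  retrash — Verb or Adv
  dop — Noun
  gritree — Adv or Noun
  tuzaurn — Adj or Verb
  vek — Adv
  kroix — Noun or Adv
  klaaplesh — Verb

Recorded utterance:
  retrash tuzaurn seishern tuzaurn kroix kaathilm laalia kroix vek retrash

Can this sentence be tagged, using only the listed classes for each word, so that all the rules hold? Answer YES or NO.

Candidates per position — 1:retrash {Verb,Adv}; 2:tuzaurn {Adj,Verb}; 3:seishern {Adj,Noun}; 4:tuzaurn {Adj,Verb}; 5:kroix {Noun,Adv}; 6:kaathilm {Verb,Noun}; 7:laalia {Adj}; 8:kroix {Noun,Adv}; 9:vek {Adv}; 10:retrash {Verb,Adv}.
One satisfying assignment: Verb Adj Adj Verb Adv Noun Adj Adv Adv Verb.
Check: rule 1 ok; rule 2 ok; rule 3 ok.

YES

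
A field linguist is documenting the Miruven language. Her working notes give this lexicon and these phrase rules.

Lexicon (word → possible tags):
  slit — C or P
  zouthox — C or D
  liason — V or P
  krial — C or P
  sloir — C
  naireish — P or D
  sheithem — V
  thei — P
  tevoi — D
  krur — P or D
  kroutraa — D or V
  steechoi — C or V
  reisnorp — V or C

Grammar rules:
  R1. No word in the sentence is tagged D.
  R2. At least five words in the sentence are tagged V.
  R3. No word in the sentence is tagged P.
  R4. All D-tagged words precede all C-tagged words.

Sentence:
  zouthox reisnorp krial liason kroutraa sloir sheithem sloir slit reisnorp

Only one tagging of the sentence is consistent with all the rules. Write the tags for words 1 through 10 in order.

Candidates per position — 1:zouthox {C,D}; 2:reisnorp {V,C}; 3:krial {C,P}; 4:liason {V,P}; 5:kroutraa {D,V}; 6:sloir {C}; 7:sheithem {V}; 8:sloir {C}; 9:slit {C,P}; 10:reisnorp {V,C}.
Word 1 cannot be D — rule 1 would then fail for every completion. It is C.
Word 2 cannot be C — rule 2 would then fail for every completion. It is V.
Word 3 cannot be P — rule 3 would then fail for every completion. It is C.
Word 4 cannot be P — rule 2 would then fail for every completion. It is V.
Word 5 cannot be D — rule 1 would then fail for every completion. It is V.
Word 9 cannot be P — rule 3 would then fail for every completion. It is C.
Word 10 cannot be C — rule 2 would then fail for every completion. It is V.
That leaves exactly one tagging: C V C V V C V C C V.
Verifying each rule — rule 1 ✓; rule 2 ✓; rule 3 ✓; rule 4 ✓.

C V C V V C V C C V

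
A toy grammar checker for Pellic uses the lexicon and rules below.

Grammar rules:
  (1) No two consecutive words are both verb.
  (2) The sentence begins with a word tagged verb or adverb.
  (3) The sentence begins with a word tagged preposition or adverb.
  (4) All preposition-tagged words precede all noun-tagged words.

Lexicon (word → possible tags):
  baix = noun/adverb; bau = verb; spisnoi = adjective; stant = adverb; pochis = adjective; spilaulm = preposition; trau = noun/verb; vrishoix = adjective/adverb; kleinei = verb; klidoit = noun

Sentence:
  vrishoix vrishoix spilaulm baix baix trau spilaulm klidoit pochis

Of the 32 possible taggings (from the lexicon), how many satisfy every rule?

Candidates per position — 1:vrishoix {adjective,adverb}; 2:vrishoix {adjective,adverb}; 3:spilaulm {preposition}; 4:baix {noun,adverb}; 5:baix {noun,adverb}; 6:trau {noun,verb}; 7:spilaulm {preposition}; 8:klidoit {noun}; 9:pochis {adjective}.
There are 32 candidate sequences in total.
The sequences that satisfy every rule: adverb adjective preposition adverb adverb verb preposition noun adjective; adverb adverb preposition adverb adverb verb preposition noun adjective.
Count = 2.

2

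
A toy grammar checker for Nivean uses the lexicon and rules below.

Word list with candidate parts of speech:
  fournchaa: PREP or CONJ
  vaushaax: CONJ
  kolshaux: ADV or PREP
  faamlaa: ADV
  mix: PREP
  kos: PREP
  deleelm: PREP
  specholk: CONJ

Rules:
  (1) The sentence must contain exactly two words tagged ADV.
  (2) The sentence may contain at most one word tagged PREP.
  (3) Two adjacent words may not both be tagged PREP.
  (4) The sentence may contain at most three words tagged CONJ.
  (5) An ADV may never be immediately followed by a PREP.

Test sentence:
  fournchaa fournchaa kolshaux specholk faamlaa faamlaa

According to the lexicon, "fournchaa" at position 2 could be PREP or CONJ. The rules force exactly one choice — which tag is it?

CONJ

Candidates per position — 1:fournchaa {PREP,CONJ}; 2:fournchaa {PREP,CONJ}; 3:kolshaux {ADV,PREP}; 4:specholk {CONJ}; 5:faamlaa {ADV}; 6:faamlaa {ADV}.
Position 3: tagging it ADV would leave rule 1 unsatisfiable, so it must be PREP.
Position 1: tagging it PREP would leave rule 2 unsatisfiable, so it must be CONJ.
Position 2: tagging it PREP would leave rule 2 unsatisfiable, so it must be CONJ.
So the tagging must be: CONJ CONJ PREP CONJ ADV ADV.
Rule-by-rule: rule 1 ✓; rule 2 ✓; rule 3 ✓; rule 4 ✓; rule 5 ✓.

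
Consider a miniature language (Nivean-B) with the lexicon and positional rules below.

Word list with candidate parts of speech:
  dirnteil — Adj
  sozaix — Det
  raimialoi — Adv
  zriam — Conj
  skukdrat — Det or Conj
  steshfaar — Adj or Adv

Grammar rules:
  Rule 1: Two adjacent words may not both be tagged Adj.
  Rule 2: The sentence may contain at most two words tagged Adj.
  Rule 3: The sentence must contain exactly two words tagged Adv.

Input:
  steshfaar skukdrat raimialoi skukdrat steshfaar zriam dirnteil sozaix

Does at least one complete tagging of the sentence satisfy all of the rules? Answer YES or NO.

Candidates per position — 1:steshfaar {Adj,Adv}; 2:skukdrat {Det,Conj}; 3:raimialoi {Adv}; 4:skukdrat {Det,Conj}; 5:steshfaar {Adj,Adv}; 6:zriam {Conj}; 7:dirnteil {Adj}; 8:sozaix {Det}.
One satisfying assignment: Adv Conj Adv Conj Adj Conj Adj Det.
Verifying each rule — rule 1 satisfied; rule 2 satisfied; rule 3 satisfied.

YES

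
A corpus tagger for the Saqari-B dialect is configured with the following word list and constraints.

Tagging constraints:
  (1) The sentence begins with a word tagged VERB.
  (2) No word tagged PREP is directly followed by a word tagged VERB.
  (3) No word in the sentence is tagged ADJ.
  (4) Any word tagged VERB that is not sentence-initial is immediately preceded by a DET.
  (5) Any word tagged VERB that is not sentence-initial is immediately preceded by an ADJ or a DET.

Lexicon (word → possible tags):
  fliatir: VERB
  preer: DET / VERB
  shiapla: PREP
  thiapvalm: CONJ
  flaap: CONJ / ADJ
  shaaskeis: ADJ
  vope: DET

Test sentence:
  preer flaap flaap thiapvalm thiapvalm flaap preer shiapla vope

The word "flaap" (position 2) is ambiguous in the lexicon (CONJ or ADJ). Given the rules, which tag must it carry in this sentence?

CONJ

Candidates per position — 1:preer {DET,VERB}; 2:flaap {CONJ,ADJ}; 3:flaap {CONJ,ADJ}; 4:thiapvalm {CONJ}; 5:thiapvalm {CONJ}; 6:flaap {CONJ,ADJ}; 7:preer {DET,VERB}; 8:shiapla {PREP}; 9:vope {DET}.
At position 1, choosing DET makes rule 1 impossible to satisfy; hence VERB.
At position 2, choosing ADJ makes rule 3 impossible to satisfy; hence CONJ.
At position 3, choosing ADJ makes rule 3 impossible to satisfy; hence CONJ.
At position 6, choosing ADJ makes rule 3 impossible to satisfy; hence CONJ.
At position 7, choosing VERB makes rule 4 impossible to satisfy; hence DET.
So the tagging must be: VERB CONJ CONJ CONJ CONJ CONJ DET PREP DET.
Checking: rule 1 satisfied; rule 2 satisfied; rule 3 satisfied; rule 4 satisfied; rule 5 satisfied.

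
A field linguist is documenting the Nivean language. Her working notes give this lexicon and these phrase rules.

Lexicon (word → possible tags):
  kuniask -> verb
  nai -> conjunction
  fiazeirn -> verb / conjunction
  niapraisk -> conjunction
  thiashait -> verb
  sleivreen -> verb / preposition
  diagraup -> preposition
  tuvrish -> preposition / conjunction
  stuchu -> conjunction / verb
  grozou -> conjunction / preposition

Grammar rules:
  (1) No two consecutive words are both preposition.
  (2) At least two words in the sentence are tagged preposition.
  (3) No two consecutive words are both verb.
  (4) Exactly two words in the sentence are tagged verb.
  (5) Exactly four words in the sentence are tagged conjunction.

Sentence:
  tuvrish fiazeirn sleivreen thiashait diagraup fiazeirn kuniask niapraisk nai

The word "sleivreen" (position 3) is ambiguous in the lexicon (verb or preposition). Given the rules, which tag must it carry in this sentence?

Candidates per position — 1:tuvrish {preposition,conjunction}; 2:fiazeirn {verb,conjunction}; 3:sleivreen {verb,preposition}; 4:thiashait {verb}; 5:diagraup {preposition}; 6:fiazeirn {verb,conjunction}; 7:kuniask {verb}; 8:niapraisk {conjunction}; 9:nai {conjunction}.
Position 2: tagging it verb would leave rule 4 unsatisfiable, so it must be conjunction.
Position 3: tagging it verb would leave rule 3 unsatisfiable, so it must be preposition.
Position 6: tagging it verb would leave rule 3 unsatisfiable, so it must be conjunction.
Position 1: tagging it conjunction would leave rule 5 unsatisfiable, so it must be preposition.
The only consistent sequence is: preposition conjunction preposition verb preposition conjunction verb conjunction conjunction.
Rule-by-rule: rule 1 ✓; rule 2 ✓; rule 3 ✓; rule 4 ✓; rule 5 ✓.

preposition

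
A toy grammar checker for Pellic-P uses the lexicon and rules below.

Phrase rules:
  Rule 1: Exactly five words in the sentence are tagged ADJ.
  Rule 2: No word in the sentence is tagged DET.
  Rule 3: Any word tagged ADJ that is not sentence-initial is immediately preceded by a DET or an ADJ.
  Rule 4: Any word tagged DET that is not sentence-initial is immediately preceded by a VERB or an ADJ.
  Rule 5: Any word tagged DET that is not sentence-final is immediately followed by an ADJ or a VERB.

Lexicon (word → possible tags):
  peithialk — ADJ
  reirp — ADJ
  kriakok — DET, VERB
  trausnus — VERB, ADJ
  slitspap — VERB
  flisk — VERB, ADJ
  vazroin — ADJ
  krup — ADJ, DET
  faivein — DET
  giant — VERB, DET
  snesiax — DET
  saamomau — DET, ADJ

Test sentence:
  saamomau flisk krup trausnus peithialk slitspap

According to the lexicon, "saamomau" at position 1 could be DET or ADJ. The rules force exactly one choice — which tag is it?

ADJ

Candidates per position — 1:saamomau {DET,ADJ}; 2:flisk {VERB,ADJ}; 3:krup {ADJ,DET}; 4:trausnus {VERB,ADJ}; 5:peithialk {ADJ}; 6:slitspap {VERB}.
Word 1 cannot be DET — rule 1 would then fail for every completion. It is ADJ.
Word 2 cannot be VERB — rule 1 would then fail for every completion. It is ADJ.
Word 3 cannot be DET — rule 1 would then fail for every completion. It is ADJ.
Word 4 cannot be VERB — rule 1 would then fail for every completion. It is ADJ.
The unique satisfying tagging is: ADJ ADJ ADJ ADJ ADJ VERB.
Verifying each rule — rule 1 satisfied; rule 2 satisfied; rule 3 satisfied; rule 4 satisfied; rule 5 satisfied.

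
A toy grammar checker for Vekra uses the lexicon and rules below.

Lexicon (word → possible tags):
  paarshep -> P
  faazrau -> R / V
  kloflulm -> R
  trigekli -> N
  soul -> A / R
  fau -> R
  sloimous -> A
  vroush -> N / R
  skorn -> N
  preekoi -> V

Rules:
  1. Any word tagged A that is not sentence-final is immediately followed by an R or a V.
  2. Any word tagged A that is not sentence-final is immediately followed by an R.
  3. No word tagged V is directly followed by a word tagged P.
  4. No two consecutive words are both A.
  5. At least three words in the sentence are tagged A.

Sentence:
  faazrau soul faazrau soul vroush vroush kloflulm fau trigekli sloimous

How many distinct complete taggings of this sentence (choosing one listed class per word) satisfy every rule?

4

Candidates per position — 1:faazrau {R,V}; 2:soul {A,R}; 3:faazrau {R,V}; 4:soul {A,R}; 5:vroush {N,R}; 6:vroush {N,R}; 7:kloflulm {R}; 8:fau {R}; 9:trigekli {N}; 10:sloimous {A}.
There are 64 candidate sequences in total.
The sequences that satisfy every rule: R A R A R N R R N A; R A R A R R R R N A; V A R A R N R R N A; V A R A R R R R N A.
Count = 4.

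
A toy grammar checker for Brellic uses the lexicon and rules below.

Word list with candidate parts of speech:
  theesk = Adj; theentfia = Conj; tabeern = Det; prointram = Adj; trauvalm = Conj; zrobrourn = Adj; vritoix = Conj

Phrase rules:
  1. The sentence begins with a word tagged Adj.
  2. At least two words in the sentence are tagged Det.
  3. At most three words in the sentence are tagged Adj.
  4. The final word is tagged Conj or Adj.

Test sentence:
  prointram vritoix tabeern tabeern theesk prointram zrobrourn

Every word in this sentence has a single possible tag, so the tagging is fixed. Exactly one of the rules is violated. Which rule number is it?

3

Fixed tagging: Adj Conj Det Det Adj Adj Adj.
Checking each rule: R1 ok, R2 ok, R3 fails, R4 ok.
Only rule 3 fails.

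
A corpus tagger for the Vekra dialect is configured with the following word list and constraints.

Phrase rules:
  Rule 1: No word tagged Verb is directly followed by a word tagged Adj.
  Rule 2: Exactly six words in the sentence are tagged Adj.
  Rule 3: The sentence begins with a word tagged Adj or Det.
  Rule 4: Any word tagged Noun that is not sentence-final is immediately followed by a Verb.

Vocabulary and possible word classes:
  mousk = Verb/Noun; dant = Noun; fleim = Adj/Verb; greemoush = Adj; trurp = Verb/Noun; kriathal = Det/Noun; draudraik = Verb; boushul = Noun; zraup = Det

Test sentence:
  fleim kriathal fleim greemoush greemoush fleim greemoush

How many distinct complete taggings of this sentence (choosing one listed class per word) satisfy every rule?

1

Candidates per position — 1:fleim {Adj,Verb}; 2:kriathal {Det,Noun}; 3:fleim {Adj,Verb}; 4:greemoush {Adj}; 5:greemoush {Adj}; 6:fleim {Adj,Verb}; 7:greemoush {Adj}.
There are 16 candidate sequences in total.
The sequences that satisfy every rule: Adj Det Adj Adj Adj Adj Adj.
Count = 1.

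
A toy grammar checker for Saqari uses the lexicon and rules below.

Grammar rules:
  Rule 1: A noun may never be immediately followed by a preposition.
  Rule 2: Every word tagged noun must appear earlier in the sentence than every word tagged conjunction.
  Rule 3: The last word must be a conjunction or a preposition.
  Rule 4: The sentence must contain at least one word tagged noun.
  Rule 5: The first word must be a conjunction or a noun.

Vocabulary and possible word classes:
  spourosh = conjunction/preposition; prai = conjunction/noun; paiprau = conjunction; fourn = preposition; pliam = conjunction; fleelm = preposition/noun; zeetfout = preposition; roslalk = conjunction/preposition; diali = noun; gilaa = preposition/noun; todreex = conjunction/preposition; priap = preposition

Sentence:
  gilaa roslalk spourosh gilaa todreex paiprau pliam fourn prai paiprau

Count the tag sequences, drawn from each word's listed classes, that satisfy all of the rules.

4

Candidates per position — 1:gilaa {preposition,noun}; 2:roslalk {conjunction,preposition}; 3:spourosh {conjunction,preposition}; 4:gilaa {preposition,noun}; 5:todreex {conjunction,preposition}; 6:paiprau {conjunction}; 7:pliam {conjunction}; 8:fourn {preposition}; 9:prai {conjunction,noun}; 10:paiprau {conjunction}.
There are 64 candidate sequences in total.
The sequences that satisfy every rule: noun conjunction conjunction preposition conjunction conjunction conjunction preposition conjunction conjunction; noun conjunction conjunction preposition preposition conjunction conjunction preposition conjunction conjunction; noun conjunction preposition preposition conjunction conjunction conjunction preposition conjunction conjunction; noun conjunction preposition preposition preposition conjunction conjunction preposition conjunction conjunction.
Count = 4.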